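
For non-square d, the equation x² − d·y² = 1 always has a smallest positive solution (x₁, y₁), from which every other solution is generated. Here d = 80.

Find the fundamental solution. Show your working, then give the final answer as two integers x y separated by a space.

d=80: √d = [8; 1,16] (ℓ=2, even), read p_1/q_1
step 0: (8, 1)  from 8·(1,0) + (0,1)
step 1: (9, 1)  from 1·(8,1) + (1,0)
→ (9, 1).  Check: 9²=81, 80·1²=80, difference 1.

9 1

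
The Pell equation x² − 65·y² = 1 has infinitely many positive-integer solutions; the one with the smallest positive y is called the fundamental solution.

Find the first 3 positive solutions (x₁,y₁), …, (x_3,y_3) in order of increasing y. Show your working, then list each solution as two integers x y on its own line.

129 16
33281 4128
8586369 1065008

[8; 16] for √65; ℓ=1 ⇒ convergent index 1
step 0: (8, 1)  from 8·(1,0) + (0,1)
step 1: (129, 16)  from 16·(8,1) + (1,0)
fundamental: x₁=129, y₁=16  (since 16641 − 65·256 = 1)
n=2: (129,16)∘(129,16) = (129·129+65·16·16, 129·16+16·129) = (33281,4128)
n=3: (33281,4128)∘(129,16) = (129·33281+65·16·4128, 129·4128+16·33281) = (8586369,1065008)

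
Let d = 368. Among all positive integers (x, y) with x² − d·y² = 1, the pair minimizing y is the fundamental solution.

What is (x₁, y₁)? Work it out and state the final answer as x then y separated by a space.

√368 = [19; 5,2,5,38, …], period ℓ=4 (even) → k=3
i=0: a=19 ⇒ p=19, q=1
i=1: a=5 ⇒ p=96, q=5
i=2: a=2 ⇒ p=211, q=11
i=3: a=5 ⇒ p=1151, q=60
→ (1151, 60).  Check: 1151²=1324801, 368·60²=1324800, difference 1.

1151 60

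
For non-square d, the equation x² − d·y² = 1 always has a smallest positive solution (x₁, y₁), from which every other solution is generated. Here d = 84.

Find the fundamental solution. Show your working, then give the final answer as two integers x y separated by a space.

√84 → a₀=9, period (6,18); ℓ=2 even so k=1
step 0: (9, 1)  from 9·(1,0) + (0,1)
step 1: (55, 6)  from 6·(9,1) + (1,0)
→ (55, 6).  Check: 55²=3025, 84·6²=3024, difference 1.

55 6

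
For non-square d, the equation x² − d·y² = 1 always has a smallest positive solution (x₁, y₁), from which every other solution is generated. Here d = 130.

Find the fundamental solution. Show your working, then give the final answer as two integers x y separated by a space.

√130 → a₀=11, period (2,2,22); ℓ=3 odd so k=5
step 0: (11, 1)  from 11·(1,0) + (0,1)
step 1: (23, 2)  from 2·(11,1) + (1,0)
…
step 3: (1277, 112)  from 22·(57,5) + (23,2)
step 4: (2611, 229)  from 2·(1277,112) + (57,5)
step 5: (6499, 570)  from 2·(2611,229) + (1277,112)
(x₁, y₁) = (6499, 570);  6499² − 130·570² = 1 ✓

6499 570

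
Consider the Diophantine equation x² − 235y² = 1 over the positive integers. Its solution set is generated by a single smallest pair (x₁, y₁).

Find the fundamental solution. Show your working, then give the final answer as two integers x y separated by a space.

46 3

[15; 3,30] for √235; ℓ=2 ⇒ convergent index 1
step 0: (15, 1)  from 15·(1,0) + (0,1)
step 1: (46, 3)  from 3·(15,1) + (1,0)
→ (46, 3).  Check: 46²=2116, 235·3²=2115, difference 1.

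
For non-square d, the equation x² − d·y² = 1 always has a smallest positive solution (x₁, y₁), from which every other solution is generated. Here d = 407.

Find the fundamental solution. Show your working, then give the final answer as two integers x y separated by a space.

√407 = [20; 5,1,2,1,5,40, …], period ℓ=6 (even) → k=5
step 0: (20, 1)  from 20·(1,0) + (0,1)
…
step 3: (343, 17)  from 2·(121,6) + (101,5)
step 4: (464, 23)  from 1·(343,17) + (121,6)
step 5: (2663, 132)  from 5·(464,23) + (343,17)
→ (2663, 132).  Check: 2663²=7091569, 407·132²=7091568, difference 1.

2663 132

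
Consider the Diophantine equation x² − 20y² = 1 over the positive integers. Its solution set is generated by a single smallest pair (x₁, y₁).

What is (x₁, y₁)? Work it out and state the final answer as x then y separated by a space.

√20 = [4; 2,8, …], period ℓ=2 (even) → k=1
i=0: a=4 ⇒ p=4, q=1
i=1: a=2 ⇒ p=9, q=2
→ (9, 2).  Check: 9²=81, 20·2²=80, difference 1.

9 2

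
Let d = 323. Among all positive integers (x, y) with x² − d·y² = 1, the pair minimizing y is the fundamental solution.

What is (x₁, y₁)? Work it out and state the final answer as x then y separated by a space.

18 1

[17; 1,34] for √323; ℓ=2 ⇒ convergent index 1
i=0: a=17 ⇒ p=17, q=1
i=1: a=1 ⇒ p=18, q=1
→ (18, 1).  Check: 18²=324, 323·1²=323, difference 1.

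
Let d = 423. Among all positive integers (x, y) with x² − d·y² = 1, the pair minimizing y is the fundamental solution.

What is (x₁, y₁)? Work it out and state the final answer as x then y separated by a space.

√423 → a₀=20, period (1,1,3,4,3,1,1,40); ℓ=8 even so k=7
i=0: a=20 ⇒ p=20, q=1
i=1: a=1 ⇒ p=21, q=1
…
i=4: a=4 ⇒ p=617, q=30
i=5: a=3 ⇒ p=1995, q=97
i=6: a=1 ⇒ p=2612, q=127
i=7: a=1 ⇒ p=4607, q=224
(x₁, y₁) = (4607, 224);  4607² − 423·224² = 1 ✓

4607 224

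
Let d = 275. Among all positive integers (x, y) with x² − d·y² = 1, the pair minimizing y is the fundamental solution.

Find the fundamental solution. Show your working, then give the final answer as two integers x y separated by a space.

√275 = [16; 1,1,2,1,1,32, …], period ℓ=6 (even) → k=5
k=0  a_k=16  p_k/q_k = 16/1
…
k=4  a_k=1  p_k/q_k = 116/7
k=5  a_k=1  p_k/q_k = 199/12
fundamental: x₁=199, y₁=12  (since 39601 − 275·144 = 1)

199 12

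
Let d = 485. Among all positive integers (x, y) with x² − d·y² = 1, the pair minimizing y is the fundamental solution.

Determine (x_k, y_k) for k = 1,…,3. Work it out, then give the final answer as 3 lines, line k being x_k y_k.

d=485: √d = [22; 44] (ℓ=1, odd), read p_1/q_1
a_0=22:  p_0=22·1+0=22,  q_0=22·0+1=1
a_1=44:  p_1=44·22+1=969,  q_1=44·1+0=44
(x₁, y₁) = (969, 44);  969² − 485·44² = 1 ✓
k=2:  x_2 = 969·969+485·44·44 = 1877921,  y_2 = 969·44+44·969 = 85272
k=3:  x_3 = 969·1877921+485·44·85272 = 3639409929,  y_3 = 969·85272+44·1877921 = 165257092

969 44
1877921 85272
3639409929 165257092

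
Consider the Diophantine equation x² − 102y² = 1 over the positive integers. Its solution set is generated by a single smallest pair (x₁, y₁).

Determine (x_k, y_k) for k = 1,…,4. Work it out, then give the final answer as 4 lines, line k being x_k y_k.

101 10
20401 2020
4120901 408030
832401601 82420040

√102 = [10; 10,20, …], period ℓ=2 (even) → k=1
a_0=10:  p_0=10·1+0=10,  q_0=10·0+1=1
a_1=10:  p_1=10·10+1=101,  q_1=10·1+0=10
(x₁, y₁) = (101, 10);  101² − 102·10² = 1 ✓
(101+10√102)^2 = 20401 + 2020√102
(101+10√102)^3 = 4120901 + 408030√102
(101+10√102)^4 = 832401601 + 82420040√102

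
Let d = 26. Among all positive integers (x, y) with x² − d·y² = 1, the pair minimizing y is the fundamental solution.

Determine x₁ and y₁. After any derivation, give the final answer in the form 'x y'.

√26 → a₀=5, period (10); ℓ=1 odd so k=1
a_0=5:  p_0=5·1+0=5,  q_0=5·0+1=1
a_1=10:  p_1=10·5+1=51,  q_1=10·1+0=10
(x₁, y₁) = (51, 10);  51² − 26·10² = 1 ✓

51 10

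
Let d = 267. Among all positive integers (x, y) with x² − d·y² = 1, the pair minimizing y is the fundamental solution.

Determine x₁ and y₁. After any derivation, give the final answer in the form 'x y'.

√267 = [16; 2,1,15,1,2,32, …], period ℓ=6 (even) → k=5
a_0=16:  p_0=16·1+0=16,  q_0=16·0+1=1
a_1=2:  p_1=2·16+1=33,  q_1=2·1+0=2
a_2=1:  p_2=1·33+16=49,  q_2=1·2+1=3
a_3=15:  p_3=15·49+33=768,  q_3=15·3+2=47
a_4=1:  p_4=1·768+49=817,  q_4=1·47+3=50
a_5=2:  p_5=2·817+768=2402,  q_5=2·50+47=147
(x₁, y₁) = (2402, 147);  2402² − 267·147² = 1 ✓

2402 147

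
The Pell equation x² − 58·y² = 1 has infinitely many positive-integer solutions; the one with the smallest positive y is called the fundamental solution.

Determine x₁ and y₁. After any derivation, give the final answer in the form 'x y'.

√58 → a₀=7, period (1,1,1,1,1,1,14); ℓ=7 odd so k=13
i=0: a=7 ⇒ p=7, q=1
…
i=5: a=1 ⇒ p=61, q=8
…
i=12: a=1 ⇒ p=12071, q=1585
i=13: a=1 ⇒ p=19603, q=2574
→ (19603, 2574).  Check: 19603²=384277609, 58·2574²=384277608, difference 1.

19603 2574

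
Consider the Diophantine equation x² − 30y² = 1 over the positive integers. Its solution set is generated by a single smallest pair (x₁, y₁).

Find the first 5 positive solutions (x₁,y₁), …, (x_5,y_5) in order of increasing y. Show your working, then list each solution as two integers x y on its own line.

11 2
241 44
5291 966
116161 21208
2550251 465610

d=30: √d = [5; 2,10] (ℓ=2, even), read p_1/q_1
step 0: (5, 1)  from 5·(1,0) + (0,1)
step 1: (11, 2)  from 2·(5,1) + (1,0)
fundamental: x₁=11, y₁=2  (since 121 − 30·4 = 1)
(x_2, y_2) = (11·11 + 30·2·2, 11·2 + 2·11) = (241, 44)
(x_3, y_3) = (11·241 + 30·2·44, 11·44 + 2·241) = (5291, 966)
(x_4, y_4) = (11·5291 + 30·2·966, 11·966 + 2·5291) = (116161, 21208)
(x_5, y_5) = (11·116161 + 30·2·21208, 11·21208 + 2·116161) = (2550251, 465610)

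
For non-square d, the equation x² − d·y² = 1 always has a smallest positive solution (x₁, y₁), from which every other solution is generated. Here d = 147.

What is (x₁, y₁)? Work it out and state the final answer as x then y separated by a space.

97 8

√147 → a₀=12, period (8,24); ℓ=2 even so k=1
step 0: (12, 1)  from 12·(1,0) + (0,1)
step 1: (97, 8)  from 8·(12,1) + (1,0)
fundamental: x₁=97, y₁=8  (since 9409 − 147·64 = 1)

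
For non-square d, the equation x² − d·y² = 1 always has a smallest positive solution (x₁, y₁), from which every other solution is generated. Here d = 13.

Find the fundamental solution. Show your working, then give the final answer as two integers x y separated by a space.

649 180

√13 → a₀=3, period (1,1,1,1,6); ℓ=5 odd so k=9
k=0  a_k=3  p_k/q_k = 3/1
k=1  a_k=1  p_k/q_k = 4/1
…
k=3  a_k=1  p_k/q_k = 11/3
…
k=6  a_k=1  p_k/q_k = 137/38
…
k=8  a_k=1  p_k/q_k = 393/109
k=9  a_k=1  p_k/q_k = 649/180
fundamental: x₁=649, y₁=180  (since 421201 − 13·32400 = 1)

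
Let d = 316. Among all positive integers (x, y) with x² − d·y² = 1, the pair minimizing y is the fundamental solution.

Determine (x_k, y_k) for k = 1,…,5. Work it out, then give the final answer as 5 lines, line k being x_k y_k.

12799 720
327628801 18430560
8386642035199 471785474160
214681262489395201 12076764549117120
5495410948816896319999 309141018456514563600

√316 → a₀=17, period (1,3,2,8,2,3,1,34); ℓ=8 even so k=7
step 0: (17, 1)  from 17·(1,0) + (0,1)
…
step 3: (160, 9)  from 2·(71,4) + (18,1)
step 4: (1351, 76)  from 8·(160,9) + (71,4)
step 5: (2862, 161)  from 2·(1351,76) + (160,9)
step 6: (9937, 559)  from 3·(2862,161) + (1351,76)
step 7: (12799, 720)  from 1·(9937,559) + (2862,161)
→ (12799, 720).  Check: 12799²=163814401, 316·720²=163814400, difference 1.
k=2:  x_2 = 12799·12799+316·720·720 = 327628801,  y_2 = 12799·720+720·12799 = 18430560
k=3:  x_3 = 12799·327628801+316·720·18430560 = 8386642035199,  y_3 = 12799·18430560+720·327628801 = 471785474160
k=4:  x_4 = 12799·8386642035199+316·720·471785474160 = 214681262489395201,  y_4 = 12799·471785474160+720·8386642035199 = 12076764549117120
k=5:  x_5 = 12799·214681262489395201+316·720·12076764549117120 = 5495410948816896319999,  y_5 = 12799·12076764549117120+720·214681262489395201 = 309141018456514563600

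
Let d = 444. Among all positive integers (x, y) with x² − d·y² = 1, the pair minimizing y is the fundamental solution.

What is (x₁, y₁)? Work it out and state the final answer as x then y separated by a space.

√444 → a₀=21, period (14,42); ℓ=2 even so k=1
step 0: (21, 1)  from 21·(1,0) + (0,1)
step 1: (295, 14)  from 14·(21,1) + (1,0)
(x₁, y₁) = (295, 14);  295² − 444·14² = 1 ✓

295 14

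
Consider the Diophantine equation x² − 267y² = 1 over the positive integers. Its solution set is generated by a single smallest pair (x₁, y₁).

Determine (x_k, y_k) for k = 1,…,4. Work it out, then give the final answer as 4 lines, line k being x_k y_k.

2402 147
11539207 706188
55434348026 3392527005
266306596377697 16297699025832

[16; 2,1,15,1,2,32] for √267; ℓ=6 ⇒ convergent index 5
step 0: (16, 1)  from 16·(1,0) + (0,1)
step 1: (33, 2)  from 2·(16,1) + (1,0)
…
step 3: (768, 47)  from 15·(49,3) + (33,2)
step 4: (817, 50)  from 1·(768,47) + (49,3)
step 5: (2402, 147)  from 2·(817,50) + (768,47)
(x₁, y₁) = (2402, 147);  2402² − 267·147² = 1 ✓
n=2: (2402,147)∘(2402,147) = (2402·2402+267·147·147, 2402·147+147·2402) = (11539207,706188)
n=3: (11539207,706188)∘(2402,147) = (2402·11539207+267·147·706188, 2402·706188+147·11539207) = (55434348026,3392527005)
n=4: (55434348026,3392527005)∘(2402,147) = (2402·55434348026+267·147·3392527005, 2402·3392527005+147·55434348026) = (266306596377697,16297699025832)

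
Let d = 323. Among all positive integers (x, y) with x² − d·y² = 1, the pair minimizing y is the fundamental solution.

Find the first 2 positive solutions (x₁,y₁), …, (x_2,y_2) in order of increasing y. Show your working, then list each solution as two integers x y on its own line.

√323 → a₀=17, period (1,34); ℓ=2 even so k=1
k=0  a_k=17  p_k/q_k = 17/1
k=1  a_k=1  p_k/q_k = 18/1
fundamental: x₁=18, y₁=1  (since 324 − 323·1 = 1)
(x_2, y_2) = (18·18 + 323·1·1, 18·1 + 1·18) = (647, 36)

18 1
647 36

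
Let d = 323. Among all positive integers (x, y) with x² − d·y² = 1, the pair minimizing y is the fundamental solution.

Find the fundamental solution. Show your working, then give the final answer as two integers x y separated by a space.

d=323: √d = [17; 1,34] (ℓ=2, even), read p_1/q_1
k=0  a_k=17  p_k/q_k = 17/1
k=1  a_k=1  p_k/q_k = 18/1
fundamental: x₁=18, y₁=1  (since 324 − 323·1 = 1)

18 1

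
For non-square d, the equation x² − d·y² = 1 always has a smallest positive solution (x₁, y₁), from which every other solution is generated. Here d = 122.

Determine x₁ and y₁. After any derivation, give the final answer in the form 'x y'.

243 22

√122 → a₀=11, period (22); ℓ=1 odd so k=1
i=0: a=11 ⇒ p=11, q=1
i=1: a=22 ⇒ p=243, q=22
fundamental: x₁=243, y₁=22  (since 59049 − 122·484 = 1)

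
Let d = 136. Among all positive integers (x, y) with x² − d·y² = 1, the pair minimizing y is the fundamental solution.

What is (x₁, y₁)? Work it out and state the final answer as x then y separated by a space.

√136 = [11; 1,1,1,22, …], period ℓ=4 (even) → k=3
a_0=11:  p_0=11·1+0=11,  q_0=11·0+1=1
…
a_2=1:  p_2=1·12+11=23,  q_2=1·1+1=2
a_3=1:  p_3=1·23+12=35,  q_3=1·2+1=3
(x₁, y₁) = (35, 3);  35² − 136·3² = 1 ✓

35 3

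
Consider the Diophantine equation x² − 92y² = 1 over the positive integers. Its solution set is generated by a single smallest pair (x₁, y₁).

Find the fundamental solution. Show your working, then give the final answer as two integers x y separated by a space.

1151 120

[9; 1,1,2,4,2,1,1,18] for √92; ℓ=8 ⇒ convergent index 7
a_0=9:  p_0=9·1+0=9,  q_0=9·0+1=1
…
a_4=4:  p_4=4·48+19=211,  q_4=4·5+2=22
a_5=2:  p_5=2·211+48=470,  q_5=2·22+5=49
a_6=1:  p_6=1·470+211=681,  q_6=1·49+22=71
a_7=1:  p_7=1·681+470=1151,  q_7=1·71+49=120
(x₁, y₁) = (1151, 120);  1151² − 92·120² = 1 ✓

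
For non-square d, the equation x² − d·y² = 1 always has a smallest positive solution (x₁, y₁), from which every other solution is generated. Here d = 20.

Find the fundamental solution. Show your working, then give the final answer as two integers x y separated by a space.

9 2

√20 = [4; 2,8, …], period ℓ=2 (even) → k=1
k=0  a_k=4  p_k/q_k = 4/1
k=1  a_k=2  p_k/q_k = 9/2
→ (9, 2).  Check: 9²=81, 20·2²=80, difference 1.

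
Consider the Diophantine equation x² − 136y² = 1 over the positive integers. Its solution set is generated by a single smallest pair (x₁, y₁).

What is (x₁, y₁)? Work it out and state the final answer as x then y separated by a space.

√136 = [11; 1,1,1,22, …], period ℓ=4 (even) → k=3
i=0: a=11 ⇒ p=11, q=1
i=1: a=1 ⇒ p=12, q=1
i=2: a=1 ⇒ p=23, q=2
i=3: a=1 ⇒ p=35, q=3
→ (35, 3).  Check: 35²=1225, 136·3²=1224, difference 1.

35 3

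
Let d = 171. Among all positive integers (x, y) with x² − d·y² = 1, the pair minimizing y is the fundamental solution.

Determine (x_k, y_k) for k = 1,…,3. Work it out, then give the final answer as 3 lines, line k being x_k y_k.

170 13
57799 4420
19651490 1502787

√171 → a₀=13, period (13,26); ℓ=2 even so k=1
i=0: a=13 ⇒ p=13, q=1
i=1: a=13 ⇒ p=170, q=13
→ (170, 13).  Check: 170²=28900, 171·13²=28899, difference 1.
(x_2, y_2) = (170·170 + 171·13·13, 170·13 + 13·170) = (57799, 4420)
(x_3, y_3) = (170·57799 + 171·13·4420, 170·4420 + 13·57799) = (19651490, 1502787)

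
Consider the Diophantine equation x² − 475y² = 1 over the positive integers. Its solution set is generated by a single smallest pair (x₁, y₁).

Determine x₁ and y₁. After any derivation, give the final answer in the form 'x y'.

√475 = [21; 1,3,1,6,2,6,1,3,1,42, …], period ℓ=10 (even) → k=9
k=0  a_k=21  p_k/q_k = 21/1
…
k=2  a_k=3  p_k/q_k = 87/4
…
k=4  a_k=6  p_k/q_k = 741/34
k=5  a_k=2  p_k/q_k = 1591/73
…
k=7  a_k=1  p_k/q_k = 11878/545
k=8  a_k=3  p_k/q_k = 45921/2107
k=9  a_k=1  p_k/q_k = 57799/2652
(x₁, y₁) = (57799, 2652);  57799² − 475·2652² = 1 ✓

57799 2652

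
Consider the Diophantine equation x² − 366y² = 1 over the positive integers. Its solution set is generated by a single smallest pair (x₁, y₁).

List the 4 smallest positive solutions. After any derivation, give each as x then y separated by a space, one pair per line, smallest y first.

√366 → a₀=19, period (7,1,1,1,2,12,2,1,1,1,7,38); ℓ=12 even so k=11
i=0: a=19 ⇒ p=19, q=1
i=1: a=7 ⇒ p=134, q=7
i=2: a=1 ⇒ p=153, q=8
i=3: a=1 ⇒ p=287, q=15
…
i=5: a=2 ⇒ p=1167, q=61
i=6: a=12 ⇒ p=14444, q=755
…
i=10: a=1 ⇒ p=119053, q=6223
i=11: a=7 ⇒ p=907925, q=47458
fundamental: x₁=907925, y₁=47458  (since 824327805625 − 366·2252261764 = 1)
(907925+47458√366)^2 = 1648655611249 + 86176609300√366
(907925+47458√366)^3 = 2993711291685588725 + 156483795997357542√366
(907925+47458√366)^4 = 5436130649005627630680001 + 284151100961715516031400√366

907925 47458
1648655611249 86176609300
2993711291685588725 156483795997357542
5436130649005627630680001 284151100961715516031400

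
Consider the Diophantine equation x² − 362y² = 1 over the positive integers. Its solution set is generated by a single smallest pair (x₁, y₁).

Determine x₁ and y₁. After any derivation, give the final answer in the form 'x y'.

d=362: √d = [19; 38] (ℓ=1, odd), read p_1/q_1
a_0=19:  p_0=19·1+0=19,  q_0=19·0+1=1
a_1=38:  p_1=38·19+1=723,  q_1=38·1+0=38
fundamental: x₁=723, y₁=38  (since 522729 − 362·1444 = 1)

723 38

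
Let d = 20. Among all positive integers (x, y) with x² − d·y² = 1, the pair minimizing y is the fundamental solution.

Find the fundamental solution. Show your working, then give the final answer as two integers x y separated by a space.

9 2

√20 → a₀=4, period (2,8); ℓ=2 even so k=1
step 0: (4, 1)  from 4·(1,0) + (0,1)
step 1: (9, 2)  from 2·(4,1) + (1,0)
→ (9, 2).  Check: 9²=81, 20·2²=80, difference 1.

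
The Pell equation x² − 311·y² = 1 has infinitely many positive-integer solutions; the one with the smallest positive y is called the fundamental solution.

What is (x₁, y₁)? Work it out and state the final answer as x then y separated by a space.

16883880 957397

√311 → a₀=17, period (1,1,1,2,1,…,1,1,34); ℓ=16 even so k=15
a_0=17:  p_0=17·1+0=17,  q_0=17·0+1=1
…
a_2=1:  p_2=1·18+17=35,  q_2=1·1+1=2
…
a_6=6:  p_6=6·194+141=1305,  q_6=6·11+8=74
a_7=3:  p_7=3·1305+194=4109,  q_7=3·74+11=233
a_8=17:  p_8=17·4109+1305=71158,  q_8=17·233+74=4035
a_9=3:  p_9=3·71158+4109=217583,  q_9=3·4035+233=12338
a_10=6:  p_10=6·217583+71158=1376656,  q_10=6·12338+4035=78063
a_11=1:  p_11=1·1376656+217583=1594239,  q_11=1·78063+12338=90401
a_12=2:  p_12=2·1594239+1376656=4565134,  q_12=2·90401+78063=258865
a_13=1:  p_13=1·4565134+1594239=6159373,  q_13=1·258865+90401=349266
a_14=1:  p_14=1·6159373+4565134=10724507,  q_14=1·349266+258865=608131
a_15=1:  p_15=1·10724507+6159373=16883880,  q_15=1·608131+349266=957397
(x₁, y₁) = (16883880, 957397);  16883880² − 311·957397² = 1 ✓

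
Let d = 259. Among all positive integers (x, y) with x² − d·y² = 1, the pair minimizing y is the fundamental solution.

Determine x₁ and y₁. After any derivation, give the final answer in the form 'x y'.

847225 52644

√259 = [16; 10,1,2,3,4,3,2,1,10,32, …], period ℓ=10 (even) → k=9
step 0: (16, 1)  from 16·(1,0) + (0,1)
…
step 2: (177, 11)  from 1·(161,10) + (16,1)
step 3: (515, 32)  from 2·(177,11) + (161,10)
…
step 5: (7403, 460)  from 4·(1722,107) + (515,32)
step 6: (23931, 1487)  from 3·(7403,460) + (1722,107)
step 7: (55265, 3434)  from 2·(23931,1487) + (7403,460)
step 8: (79196, 4921)  from 1·(55265,3434) + (23931,1487)
step 9: (847225, 52644)  from 10·(79196,4921) + (55265,3434)
fundamental: x₁=847225, y₁=52644  (since 717790200625 − 259·2771390736 = 1)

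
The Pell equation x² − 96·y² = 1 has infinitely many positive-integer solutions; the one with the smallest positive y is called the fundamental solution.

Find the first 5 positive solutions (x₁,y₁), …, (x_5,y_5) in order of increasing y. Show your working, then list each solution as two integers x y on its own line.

[9; 1,3,1,18] for √96; ℓ=4 ⇒ convergent index 3
i=0: a=9 ⇒ p=9, q=1
i=1: a=1 ⇒ p=10, q=1
i=2: a=3 ⇒ p=39, q=4
i=3: a=1 ⇒ p=49, q=5
fundamental: x₁=49, y₁=5  (since 2401 − 96·25 = 1)
n=2: (49,5)∘(49,5) = (49·49+96·5·5, 49·5+5·49) = (4801,490)
n=3: (4801,490)∘(49,5) = (49·4801+96·5·490, 49·490+5·4801) = (470449,48015)
n=4: (470449,48015)∘(49,5) = (49·470449+96·5·48015, 49·48015+5·470449) = (46099201,4704980)
n=5: (46099201,4704980)∘(49,5) = (49·46099201+96·5·4704980, 49·4704980+5·46099201) = (4517251249,461040025)

49 5
4801 490
470449 48015
46099201 4704980
4517251249 461040025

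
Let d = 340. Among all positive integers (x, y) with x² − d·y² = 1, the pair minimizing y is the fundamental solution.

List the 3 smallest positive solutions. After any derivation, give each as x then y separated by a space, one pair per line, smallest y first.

285769 15498
163327842721 8857695924
93348068572789129 5062509812995614

√340 = [18; 2,3,1,1,1,…,3,2,36, …], period ℓ=14 (even) → k=13
i=0: a=18 ⇒ p=18, q=1
i=1: a=2 ⇒ p=37, q=2
i=2: a=3 ⇒ p=129, q=7
i=3: a=1 ⇒ p=166, q=9
i=4: a=1 ⇒ p=295, q=16
…
i=6: a=1 ⇒ p=756, q=41
i=7: a=8 ⇒ p=6509, q=353
i=8: a=1 ⇒ p=7265, q=394
i=9: a=1 ⇒ p=13774, q=747
…
i=11: a=1 ⇒ p=34813, q=1888
i=12: a=3 ⇒ p=125478, q=6805
i=13: a=2 ⇒ p=285769, q=15498
fundamental: x₁=285769, y₁=15498  (since 81663921361 − 340·240188004 = 1)
n=2: (285769,15498)∘(285769,15498) = (285769·285769+340·15498·15498, 285769·15498+15498·285769) = (163327842721,8857695924)
n=3: (163327842721,8857695924)∘(285769,15498) = (285769·163327842721+340·15498·8857695924, 285769·8857695924+15498·163327842721) = (93348068572789129,5062509812995614)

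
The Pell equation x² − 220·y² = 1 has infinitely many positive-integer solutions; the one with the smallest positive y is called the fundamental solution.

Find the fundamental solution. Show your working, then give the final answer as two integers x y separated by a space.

[14; 1,4,1,28] for √220; ℓ=4 ⇒ convergent index 3
i=0: a=14 ⇒ p=14, q=1
…
i=2: a=4 ⇒ p=74, q=5
i=3: a=1 ⇒ p=89, q=6
(x₁, y₁) = (89, 6);  89² − 220·6² = 1 ✓

89 6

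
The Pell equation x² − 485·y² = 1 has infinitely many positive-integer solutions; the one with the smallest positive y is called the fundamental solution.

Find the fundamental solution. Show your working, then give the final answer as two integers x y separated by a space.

969 44

√485 → a₀=22, period (44); ℓ=1 odd so k=1
i=0: a=22 ⇒ p=22, q=1
i=1: a=44 ⇒ p=969, q=44
→ (969, 44).  Check: 969²=938961, 485·44²=938960, difference 1.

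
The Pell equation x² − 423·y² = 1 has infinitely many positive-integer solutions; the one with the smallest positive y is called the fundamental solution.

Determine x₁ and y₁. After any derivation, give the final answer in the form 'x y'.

√423 = [20; 1,1,3,4,3,1,1,40, …], period ℓ=8 (even) → k=7
i=0: a=20 ⇒ p=20, q=1
…
i=2: a=1 ⇒ p=41, q=2
i=3: a=3 ⇒ p=144, q=7
…
i=5: a=3 ⇒ p=1995, q=97
i=6: a=1 ⇒ p=2612, q=127
i=7: a=1 ⇒ p=4607, q=224
→ (4607, 224).  Check: 4607²=21224449, 423·224²=21224448, difference 1.

4607 224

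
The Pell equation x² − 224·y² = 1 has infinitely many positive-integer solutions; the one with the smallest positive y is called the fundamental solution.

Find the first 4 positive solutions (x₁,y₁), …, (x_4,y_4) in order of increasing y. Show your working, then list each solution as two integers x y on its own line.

√224 → a₀=14, period (1,28); ℓ=2 even so k=1
i=0: a=14 ⇒ p=14, q=1
i=1: a=1 ⇒ p=15, q=1
→ (15, 1).  Check: 15²=225, 224·1²=224, difference 1.
n=2: (15,1)∘(15,1) = (15·15+224·1·1, 15·1+1·15) = (449,30)
n=3: (449,30)∘(15,1) = (15·449+224·1·30, 15·30+1·449) = (13455,899)
n=4: (13455,899)∘(15,1) = (15·13455+224·1·899, 15·899+1·13455) = (403201,26940)

15 1
449 30
13455 899
403201 26940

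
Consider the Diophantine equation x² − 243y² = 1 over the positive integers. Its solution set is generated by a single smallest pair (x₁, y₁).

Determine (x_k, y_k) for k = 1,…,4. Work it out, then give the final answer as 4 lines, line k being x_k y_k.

70226 4505
9863382151 632736260
1385331749802026 88869073185015
194572614913330773601 12481839066348990520

√243 → a₀=15, period (1,1,2,3,15,3,2,1,1,30); ℓ=10 even so k=9
k=0  a_k=15  p_k/q_k = 15/1
…
k=7  a_k=2  p_k/q_k = 28901/1854
k=8  a_k=1  p_k/q_k = 41325/2651
k=9  a_k=1  p_k/q_k = 70226/4505
→ (70226, 4505).  Check: 70226²=4931691076, 243·4505²=4931691075, difference 1.
(70226+4505√243)^2 = 9863382151 + 632736260√243
(70226+4505√243)^3 = 1385331749802026 + 88869073185015√243
(70226+4505√243)^4 = 194572614913330773601 + 12481839066348990520√243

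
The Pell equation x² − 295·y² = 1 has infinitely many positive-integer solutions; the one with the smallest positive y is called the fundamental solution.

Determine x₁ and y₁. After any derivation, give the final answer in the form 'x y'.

√295 = [17; 5,1,2,3,2,6,2,3,2,1,5,34, …], period ℓ=12 (even) → k=11
a_0=17:  p_0=17·1+0=17,  q_0=17·0+1=1
…
a_2=1:  p_2=1·86+17=103,  q_2=1·5+1=6
…
a_5=2:  p_5=2·979+292=2250,  q_5=2·57+17=131
…
a_10=1:  p_10=1·247414+108103=355517,  q_10=1·14405+6294=20699
a_11=5:  p_11=5·355517+247414=2024999,  q_11=5·20699+14405=117900
(x₁, y₁) = (2024999, 117900);  2024999² − 295·117900² = 1 ✓

2024999 117900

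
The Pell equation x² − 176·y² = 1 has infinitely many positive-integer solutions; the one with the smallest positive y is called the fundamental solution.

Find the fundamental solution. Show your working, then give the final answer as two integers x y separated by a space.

199 15

√176 = [13; 3,1,3,26, …], period ℓ=4 (even) → k=3
step 0: (13, 1)  from 13·(1,0) + (0,1)
…
step 2: (53, 4)  from 1·(40,3) + (13,1)
step 3: (199, 15)  from 3·(53,4) + (40,3)
(x₁, y₁) = (199, 15);  199² − 176·15² = 1 ✓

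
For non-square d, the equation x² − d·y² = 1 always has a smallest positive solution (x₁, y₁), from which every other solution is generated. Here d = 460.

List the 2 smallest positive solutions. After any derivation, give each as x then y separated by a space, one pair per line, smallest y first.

2535751 118230
12860066268001 599603681460

d=460: √d = [21; 2,4,3,1,2,10,2,1,3,4,2,42] (ℓ=12, even), read p_11/q_11
k=0  a_k=21  p_k/q_k = 21/1
k=1  a_k=2  p_k/q_k = 43/2
…
k=3  a_k=3  p_k/q_k = 622/29
k=4  a_k=1  p_k/q_k = 815/38
…
k=7  a_k=2  p_k/q_k = 48922/2281
k=8  a_k=1  p_k/q_k = 72257/3369
k=9  a_k=3  p_k/q_k = 265693/12388
k=10  a_k=4  p_k/q_k = 1135029/52921
k=11  a_k=2  p_k/q_k = 2535751/118230
fundamental: x₁=2535751, y₁=118230  (since 6430033134001 − 460·13978332900 = 1)
k=2:  x_2 = 2535751·2535751+460·118230·118230 = 12860066268001,  y_2 = 2535751·118230+118230·2535751 = 599603681460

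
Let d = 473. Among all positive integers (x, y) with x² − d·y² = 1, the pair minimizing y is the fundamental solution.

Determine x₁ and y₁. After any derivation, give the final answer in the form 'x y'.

√473 → a₀=21, period (1,2,1,42); ℓ=4 even so k=3
k=0  a_k=21  p_k/q_k = 21/1
k=1  a_k=1  p_k/q_k = 22/1
k=2  a_k=2  p_k/q_k = 65/3
k=3  a_k=1  p_k/q_k = 87/4
fundamental: x₁=87, y₁=4  (since 7569 − 473·16 = 1)

87 4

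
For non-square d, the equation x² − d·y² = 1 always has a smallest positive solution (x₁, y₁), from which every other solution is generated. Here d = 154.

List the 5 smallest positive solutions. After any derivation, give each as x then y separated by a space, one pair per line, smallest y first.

21295 1716
906954049 73084440
38627172925615 3112666297884
1645131293994988801 132568457553795120
70066141772619400108975 5646090604103467862916

d=154: √d = [12; 2,2,3,1,2,1,3,2,2,24] (ℓ=10, even), read p_9/q_9
k=0  a_k=12  p_k/q_k = 12/1
k=1  a_k=2  p_k/q_k = 25/2
…
k=3  a_k=3  p_k/q_k = 211/17
k=4  a_k=1  p_k/q_k = 273/22
k=5  a_k=2  p_k/q_k = 757/61
…
k=7  a_k=3  p_k/q_k = 3847/310
k=8  a_k=2  p_k/q_k = 8724/703
k=9  a_k=2  p_k/q_k = 21295/1716
fundamental: x₁=21295, y₁=1716  (since 453477025 − 154·2944656 = 1)
n=2: (21295,1716)∘(21295,1716) = (21295·21295+154·1716·1716, 21295·1716+1716·21295) = (906954049,73084440)
n=3: (906954049,73084440)∘(21295,1716) = (21295·906954049+154·1716·73084440, 21295·73084440+1716·906954049) = (38627172925615,3112666297884)
n=4: (38627172925615,3112666297884)∘(21295,1716) = (21295·38627172925615+154·1716·3112666297884, 21295·3112666297884+1716·38627172925615) = (1645131293994988801,132568457553795120)
n=5: (1645131293994988801,132568457553795120)∘(21295,1716) = (21295·1645131293994988801+154·1716·132568457553795120, 21295·132568457553795120+1716·1645131293994988801) = (70066141772619400108975,5646090604103467862916)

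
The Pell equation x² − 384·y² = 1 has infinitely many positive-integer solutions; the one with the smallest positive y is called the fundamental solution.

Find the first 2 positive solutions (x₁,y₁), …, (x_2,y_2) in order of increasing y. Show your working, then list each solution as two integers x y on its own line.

4801 245
46099201 2352490

[19; 1,1,2,9,2,1,1,38] for √384; ℓ=8 ⇒ convergent index 7
i=0: a=19 ⇒ p=19, q=1
…
i=2: a=1 ⇒ p=39, q=2
i=3: a=2 ⇒ p=98, q=5
i=4: a=9 ⇒ p=921, q=47
i=5: a=2 ⇒ p=1940, q=99
i=6: a=1 ⇒ p=2861, q=146
i=7: a=1 ⇒ p=4801, q=245
→ (4801, 245).  Check: 4801²=23049601, 384·245²=23049600, difference 1.
k=2:  x_2 = 4801·4801+384·245·245 = 46099201,  y_2 = 4801·245+245·4801 = 2352490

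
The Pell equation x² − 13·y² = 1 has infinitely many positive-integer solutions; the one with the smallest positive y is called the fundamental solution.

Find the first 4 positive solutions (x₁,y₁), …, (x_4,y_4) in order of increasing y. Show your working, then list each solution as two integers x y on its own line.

√13 → a₀=3, period (1,1,1,1,6); ℓ=5 odd so k=9
i=0: a=3 ⇒ p=3, q=1
…
i=3: a=1 ⇒ p=11, q=3
i=4: a=1 ⇒ p=18, q=5
…
i=6: a=1 ⇒ p=137, q=38
i=7: a=1 ⇒ p=256, q=71
i=8: a=1 ⇒ p=393, q=109
i=9: a=1 ⇒ p=649, q=180
→ (649, 180).  Check: 649²=421201, 13·180²=421200, difference 1.
(x_2, y_2) = (649·649 + 13·180·180, 649·180 + 180·649) = (842401, 233640)
(x_3, y_3) = (649·842401 + 13·180·233640, 649·233640 + 180·842401) = (1093435849, 303264540)
(x_4, y_4) = (649·1093435849 + 13·180·303264540, 649·303264540 + 180·1093435849) = (1419278889601, 393637139280)

649 180
842401 233640
1093435849 303264540
1419278889601 393637139280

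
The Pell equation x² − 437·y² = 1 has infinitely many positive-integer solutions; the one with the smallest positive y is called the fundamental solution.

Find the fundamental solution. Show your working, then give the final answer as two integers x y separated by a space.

√437 = [20; 1,9,2,9,1,40, …], period ℓ=6 (even) → k=5
step 0: (20, 1)  from 20·(1,0) + (0,1)
…
step 4: (4160, 199)  from 9·(439,21) + (209,10)
step 5: (4599, 220)  from 1·(4160,199) + (439,21)
→ (4599, 220).  Check: 4599²=21150801, 437·220²=21150800, difference 1.

4599 220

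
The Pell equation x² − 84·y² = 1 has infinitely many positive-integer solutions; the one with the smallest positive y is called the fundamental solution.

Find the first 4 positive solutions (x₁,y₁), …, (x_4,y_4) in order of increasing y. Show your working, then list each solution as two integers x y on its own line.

55 6
6049 660
665335 72594
73180801 7984680

d=84: √d = [9; 6,18] (ℓ=2, even), read p_1/q_1
i=0: a=9 ⇒ p=9, q=1
i=1: a=6 ⇒ p=55, q=6
fundamental: x₁=55, y₁=6  (since 3025 − 84·36 = 1)
(x_2, y_2) = (55·55 + 84·6·6, 55·6 + 6·55) = (6049, 660)
(x_3, y_3) = (55·6049 + 84·6·660, 55·660 + 6·6049) = (665335, 72594)
(x_4, y_4) = (55·665335 + 84·6·72594, 55·72594 + 6·665335) = (73180801, 7984680)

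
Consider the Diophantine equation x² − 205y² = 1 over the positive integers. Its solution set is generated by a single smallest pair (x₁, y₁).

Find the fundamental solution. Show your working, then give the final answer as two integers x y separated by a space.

√205 = [14; 3,6,1,4,1,6,3,28, …], period ℓ=8 (even) → k=7
a_0=14:  p_0=14·1+0=14,  q_0=14·0+1=1
…
a_6=6:  p_6=6·1847+1532=12614,  q_6=6·129+107=881
a_7=3:  p_7=3·12614+1847=39689,  q_7=3·881+129=2772
→ (39689, 2772).  Check: 39689²=1575216721, 205·2772²=1575216720, difference 1.

39689 2772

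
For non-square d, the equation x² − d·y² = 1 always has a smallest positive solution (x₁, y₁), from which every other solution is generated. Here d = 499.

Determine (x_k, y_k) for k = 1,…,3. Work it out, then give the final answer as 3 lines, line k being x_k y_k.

√499 → a₀=22, period (2,1,21,1,2,44); ℓ=6 even so k=5
i=0: a=22 ⇒ p=22, q=1
i=1: a=2 ⇒ p=45, q=2
i=2: a=1 ⇒ p=67, q=3
i=3: a=21 ⇒ p=1452, q=65
i=4: a=1 ⇒ p=1519, q=68
i=5: a=2 ⇒ p=4490, q=201
(x₁, y₁) = (4490, 201);  4490² − 499·201² = 1 ✓
n=2: (4490,201)∘(4490,201) = (4490·4490+499·201·201, 4490·201+201·4490) = (40320199,1804980)
n=3: (40320199,1804980)∘(4490,201) = (4490·40320199+499·201·1804980, 4490·1804980+201·40320199) = (362075382530,16208720199)

4490 201
40320199 1804980
362075382530 16208720199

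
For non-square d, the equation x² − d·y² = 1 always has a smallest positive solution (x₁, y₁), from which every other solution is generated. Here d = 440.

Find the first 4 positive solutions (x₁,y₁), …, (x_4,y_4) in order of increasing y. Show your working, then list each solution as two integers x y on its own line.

d=440: √d = [20; 1,40] (ℓ=2, even), read p_1/q_1
a_0=20:  p_0=20·1+0=20,  q_0=20·0+1=1
a_1=1:  p_1=1·20+1=21,  q_1=1·1+0=1
fundamental: x₁=21, y₁=1  (since 441 − 440·1 = 1)
n=2: (21,1)∘(21,1) = (21·21+440·1·1, 21·1+1·21) = (881,42)
n=3: (881,42)∘(21,1) = (21·881+440·1·42, 21·42+1·881) = (36981,1763)
n=4: (36981,1763)∘(21,1) = (21·36981+440·1·1763, 21·1763+1·36981) = (1552321,74004)

21 1
881 42
36981 1763
1552321 74004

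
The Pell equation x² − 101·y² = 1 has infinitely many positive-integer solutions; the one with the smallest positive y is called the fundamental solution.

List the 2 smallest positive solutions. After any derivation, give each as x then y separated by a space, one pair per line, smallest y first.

[10; 20] for √101; ℓ=1 ⇒ convergent index 1
i=0: a=10 ⇒ p=10, q=1
i=1: a=20 ⇒ p=201, q=20
fundamental: x₁=201, y₁=20  (since 40401 − 101·400 = 1)
(201+20√101)^2 = 80801 + 8040√101

201 20
80801 8040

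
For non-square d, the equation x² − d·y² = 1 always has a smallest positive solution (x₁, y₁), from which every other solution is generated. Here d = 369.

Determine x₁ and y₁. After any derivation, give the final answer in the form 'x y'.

8396801 437120

[19; 4,1,3,2,7,4,7,2,3,1,4,38] for √369; ℓ=12 ⇒ convergent index 11
a_0=19:  p_0=19·1+0=19,  q_0=19·0+1=1
…
a_2=1:  p_2=1·77+19=96,  q_2=1·4+1=5
a_3=3:  p_3=3·96+77=365,  q_3=3·5+4=19
a_4=2:  p_4=2·365+96=826,  q_4=2·19+5=43
…
a_6=4:  p_6=4·6147+826=25414,  q_6=4·320+43=1323
a_7=7:  p_7=7·25414+6147=184045,  q_7=7·1323+320=9581
a_8=2:  p_8=2·184045+25414=393504,  q_8=2·9581+1323=20485
a_9=3:  p_9=3·393504+184045=1364557,  q_9=3·20485+9581=71036
a_10=1:  p_10=1·1364557+393504=1758061,  q_10=1·71036+20485=91521
a_11=4:  p_11=4·1758061+1364557=8396801,  q_11=4·91521+71036=437120
fundamental: x₁=8396801, y₁=437120  (since 70506267033601 − 369·191073894400 = 1)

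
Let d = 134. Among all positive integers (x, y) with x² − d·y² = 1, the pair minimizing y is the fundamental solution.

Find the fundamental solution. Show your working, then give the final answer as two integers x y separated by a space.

145925 12606

√134 = [11; 1,1,2,1,3,…,1,1,22, …], period ℓ=14 (even) → k=13
i=0: a=11 ⇒ p=11, q=1
i=1: a=1 ⇒ p=12, q=1
i=2: a=1 ⇒ p=23, q=2
…
i=4: a=1 ⇒ p=81, q=7
…
i=8: a=1 ⇒ p=4503, q=389
…
i=11: a=2 ⇒ p=61896, q=5347
i=12: a=1 ⇒ p=84029, q=7259
i=13: a=1 ⇒ p=145925, q=12606
(x₁, y₁) = (145925, 12606);  145925² − 134·12606² = 1 ✓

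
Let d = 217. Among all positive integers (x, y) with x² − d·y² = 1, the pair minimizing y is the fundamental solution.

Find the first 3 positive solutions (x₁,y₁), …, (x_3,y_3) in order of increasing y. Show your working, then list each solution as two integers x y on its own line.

d=217: √d = [14; 1,2,1,2,1,…,2,1,28] (ℓ=16, even), read p_15/q_15
k=0  a_k=14  p_k/q_k = 14/1
k=1  a_k=1  p_k/q_k = 15/1
k=2  a_k=2  p_k/q_k = 44/3
…
k=5  a_k=1  p_k/q_k = 221/15
…
k=7  a_k=9  p_k/q_k = 3668/249
…
k=9  a_k=9  p_k/q_k = 139163/9447
k=10  a_k=1  p_k/q_k = 154218/10469
k=11  a_k=1  p_k/q_k = 293381/19916
…
k=13  a_k=1  p_k/q_k = 1034361/70217
k=14  a_k=2  p_k/q_k = 2809702/190735
k=15  a_k=1  p_k/q_k = 3844063/260952
(x₁, y₁) = (3844063, 260952);  3844063² − 217·260952² = 1 ✓
k=2:  x_2 = 3844063·3844063+217·260952·260952 = 29553640695937,  y_2 = 3844063·260952+260952·3844063 = 2006231855952
k=3:  x_3 = 3844063·29553640695937+217·260952·2006231855952 = 227212113429087499999,  y_3 = 3844063·2006231855952+260952·29553640695937 = 15424163293772565000

3844063 260952
29553640695937 2006231855952
227212113429087499999 15424163293772565000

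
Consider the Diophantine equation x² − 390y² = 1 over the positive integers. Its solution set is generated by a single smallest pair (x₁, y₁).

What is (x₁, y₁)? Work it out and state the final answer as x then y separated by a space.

√390 = [19; 1,2,1,38, …], period ℓ=4 (even) → k=3
i=0: a=19 ⇒ p=19, q=1
i=1: a=1 ⇒ p=20, q=1
i=2: a=2 ⇒ p=59, q=3
i=3: a=1 ⇒ p=79, q=4
(x₁, y₁) = (79, 4);  79² − 390·4² = 1 ✓

79 4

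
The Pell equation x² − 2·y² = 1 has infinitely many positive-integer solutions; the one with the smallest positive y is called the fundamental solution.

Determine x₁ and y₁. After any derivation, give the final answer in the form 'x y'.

3 2

[1; 2] for √2; ℓ=1 ⇒ convergent index 1
k=0  a_k=1  p_k/q_k = 1/1
k=1  a_k=2  p_k/q_k = 3/2
→ (3, 2).  Check: 3²=9, 2·2²=8, difference 1.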